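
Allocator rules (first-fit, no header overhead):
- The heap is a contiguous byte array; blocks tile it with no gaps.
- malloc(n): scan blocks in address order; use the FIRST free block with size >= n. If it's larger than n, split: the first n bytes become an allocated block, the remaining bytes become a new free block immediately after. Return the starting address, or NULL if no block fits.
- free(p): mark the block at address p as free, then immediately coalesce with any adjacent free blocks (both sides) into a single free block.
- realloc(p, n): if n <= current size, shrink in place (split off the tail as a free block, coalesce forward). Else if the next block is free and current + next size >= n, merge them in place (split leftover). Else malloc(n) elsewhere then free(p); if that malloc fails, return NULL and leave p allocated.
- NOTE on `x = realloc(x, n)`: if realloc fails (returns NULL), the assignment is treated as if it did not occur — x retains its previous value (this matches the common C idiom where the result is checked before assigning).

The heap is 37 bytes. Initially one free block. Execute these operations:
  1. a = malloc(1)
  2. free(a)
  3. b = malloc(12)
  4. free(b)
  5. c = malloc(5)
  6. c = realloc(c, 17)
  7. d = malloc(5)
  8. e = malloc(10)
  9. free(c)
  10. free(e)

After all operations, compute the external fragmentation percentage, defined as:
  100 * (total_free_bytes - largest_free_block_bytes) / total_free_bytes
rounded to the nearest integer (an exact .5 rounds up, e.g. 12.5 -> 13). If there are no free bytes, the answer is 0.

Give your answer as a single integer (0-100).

Answer: 47

Derivation:
Op 1: a = malloc(1) -> a = 0; heap: [0-0 ALLOC][1-36 FREE]
Op 2: free(a) -> (freed a); heap: [0-36 FREE]
Op 3: b = malloc(12) -> b = 0; heap: [0-11 ALLOC][12-36 FREE]
Op 4: free(b) -> (freed b); heap: [0-36 FREE]
Op 5: c = malloc(5) -> c = 0; heap: [0-4 ALLOC][5-36 FREE]
Op 6: c = realloc(c, 17) -> c = 0; heap: [0-16 ALLOC][17-36 FREE]
Op 7: d = malloc(5) -> d = 17; heap: [0-16 ALLOC][17-21 ALLOC][22-36 FREE]
Op 8: e = malloc(10) -> e = 22; heap: [0-16 ALLOC][17-21 ALLOC][22-31 ALLOC][32-36 FREE]
Op 9: free(c) -> (freed c); heap: [0-16 FREE][17-21 ALLOC][22-31 ALLOC][32-36 FREE]
Op 10: free(e) -> (freed e); heap: [0-16 FREE][17-21 ALLOC][22-36 FREE]
Free blocks: [17 15] total_free=32 largest=17 -> 100*(32-17)/32 = 1500/32 = 46.875 -> rounds to 47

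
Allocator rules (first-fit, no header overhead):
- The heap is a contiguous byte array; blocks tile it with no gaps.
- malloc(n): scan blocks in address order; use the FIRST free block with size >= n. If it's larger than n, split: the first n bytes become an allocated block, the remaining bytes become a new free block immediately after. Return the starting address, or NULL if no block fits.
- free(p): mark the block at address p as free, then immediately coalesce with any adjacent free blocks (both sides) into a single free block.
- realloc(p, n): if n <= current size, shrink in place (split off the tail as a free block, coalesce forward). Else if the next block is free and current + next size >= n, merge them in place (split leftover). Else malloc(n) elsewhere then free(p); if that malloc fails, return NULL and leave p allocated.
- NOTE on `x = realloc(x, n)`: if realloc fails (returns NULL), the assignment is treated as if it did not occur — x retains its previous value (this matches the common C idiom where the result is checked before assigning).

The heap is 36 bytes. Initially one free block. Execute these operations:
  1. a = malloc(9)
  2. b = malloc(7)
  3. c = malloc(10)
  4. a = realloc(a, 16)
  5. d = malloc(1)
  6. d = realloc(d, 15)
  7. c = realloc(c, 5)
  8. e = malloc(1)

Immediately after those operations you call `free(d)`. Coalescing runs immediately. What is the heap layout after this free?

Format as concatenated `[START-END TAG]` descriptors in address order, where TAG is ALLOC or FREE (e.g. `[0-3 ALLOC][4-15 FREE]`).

Op 1: a = malloc(9) -> a = 0; heap: [0-8 ALLOC][9-35 FREE]
Op 2: b = malloc(7) -> b = 9; heap: [0-8 ALLOC][9-15 ALLOC][16-35 FREE]
Op 3: c = malloc(10) -> c = 16; heap: [0-8 ALLOC][9-15 ALLOC][16-25 ALLOC][26-35 FREE]
Op 4: a = realloc(a, 16) -> NULL (a unchanged); heap: [0-8 ALLOC][9-15 ALLOC][16-25 ALLOC][26-35 FREE]
Op 5: d = malloc(1) -> d = 26; heap: [0-8 ALLOC][9-15 ALLOC][16-25 ALLOC][26-26 ALLOC][27-35 FREE]
Op 6: d = realloc(d, 15) -> NULL (d unchanged); heap: [0-8 ALLOC][9-15 ALLOC][16-25 ALLOC][26-26 ALLOC][27-35 FREE]
Op 7: c = realloc(c, 5) -> c = 16; heap: [0-8 ALLOC][9-15 ALLOC][16-20 ALLOC][21-25 FREE][26-26 ALLOC][27-35 FREE]
Op 8: e = malloc(1) -> e = 21; heap: [0-8 ALLOC][9-15 ALLOC][16-20 ALLOC][21-21 ALLOC][22-25 FREE][26-26 ALLOC][27-35 FREE]
free(d): d = 26 -> block [26-26 ALLOC]; mark free, coalesce with adjacent free neighbors -> [0-8 ALLOC][9-15 ALLOC][16-20 ALLOC][21-21 ALLOC][22-35 FREE]

Answer: [0-8 ALLOC][9-15 ALLOC][16-20 ALLOC][21-21 ALLOC][22-35 FREE]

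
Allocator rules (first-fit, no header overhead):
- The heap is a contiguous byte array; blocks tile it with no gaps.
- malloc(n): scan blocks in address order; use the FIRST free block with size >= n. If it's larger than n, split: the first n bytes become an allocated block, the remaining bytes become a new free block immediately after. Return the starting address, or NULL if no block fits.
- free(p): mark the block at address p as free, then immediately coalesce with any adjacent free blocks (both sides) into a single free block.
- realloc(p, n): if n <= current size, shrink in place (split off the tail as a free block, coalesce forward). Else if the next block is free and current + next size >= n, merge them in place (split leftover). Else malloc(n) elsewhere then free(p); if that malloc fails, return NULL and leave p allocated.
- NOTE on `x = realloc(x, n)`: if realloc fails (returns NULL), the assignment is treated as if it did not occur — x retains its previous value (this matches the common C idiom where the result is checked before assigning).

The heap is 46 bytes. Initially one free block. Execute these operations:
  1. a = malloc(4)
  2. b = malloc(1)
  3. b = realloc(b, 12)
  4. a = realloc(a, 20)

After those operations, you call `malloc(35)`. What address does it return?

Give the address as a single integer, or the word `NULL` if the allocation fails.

Answer: NULL

Derivation:
Op 1: a = malloc(4) -> a = 0; heap: [0-3 ALLOC][4-45 FREE]
Op 2: b = malloc(1) -> b = 4; heap: [0-3 ALLOC][4-4 ALLOC][5-45 FREE]
Op 3: b = realloc(b, 12) -> b = 4; heap: [0-3 ALLOC][4-15 ALLOC][16-45 FREE]
Op 4: a = realloc(a, 20) -> a = 16; heap: [0-3 FREE][4-15 ALLOC][16-35 ALLOC][36-45 FREE]
malloc(35): first-fit scan over [0-3 FREE][4-15 ALLOC][16-35 ALLOC][36-45 FREE] -> NULL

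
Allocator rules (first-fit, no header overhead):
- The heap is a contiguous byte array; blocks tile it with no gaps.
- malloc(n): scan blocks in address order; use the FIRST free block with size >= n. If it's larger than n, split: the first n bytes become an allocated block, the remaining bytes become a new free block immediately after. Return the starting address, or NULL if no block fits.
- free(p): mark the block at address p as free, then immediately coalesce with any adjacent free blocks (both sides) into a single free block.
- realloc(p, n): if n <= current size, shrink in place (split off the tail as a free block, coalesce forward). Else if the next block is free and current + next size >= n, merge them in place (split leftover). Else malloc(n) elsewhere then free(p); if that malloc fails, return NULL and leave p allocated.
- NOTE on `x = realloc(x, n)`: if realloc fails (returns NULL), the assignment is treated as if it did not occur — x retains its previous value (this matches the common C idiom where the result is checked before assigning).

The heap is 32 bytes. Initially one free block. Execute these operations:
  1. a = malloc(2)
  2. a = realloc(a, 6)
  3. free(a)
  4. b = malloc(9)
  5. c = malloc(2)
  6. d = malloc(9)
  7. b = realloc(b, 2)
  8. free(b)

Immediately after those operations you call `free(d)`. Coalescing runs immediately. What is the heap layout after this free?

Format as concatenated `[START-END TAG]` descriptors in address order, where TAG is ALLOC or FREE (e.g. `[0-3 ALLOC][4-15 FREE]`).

Op 1: a = malloc(2) -> a = 0; heap: [0-1 ALLOC][2-31 FREE]
Op 2: a = realloc(a, 6) -> a = 0; heap: [0-5 ALLOC][6-31 FREE]
Op 3: free(a) -> (freed a); heap: [0-31 FREE]
Op 4: b = malloc(9) -> b = 0; heap: [0-8 ALLOC][9-31 FREE]
Op 5: c = malloc(2) -> c = 9; heap: [0-8 ALLOC][9-10 ALLOC][11-31 FREE]
Op 6: d = malloc(9) -> d = 11; heap: [0-8 ALLOC][9-10 ALLOC][11-19 ALLOC][20-31 FREE]
Op 7: b = realloc(b, 2) -> b = 0; heap: [0-1 ALLOC][2-8 FREE][9-10 ALLOC][11-19 ALLOC][20-31 FREE]
Op 8: free(b) -> (freed b); heap: [0-8 FREE][9-10 ALLOC][11-19 ALLOC][20-31 FREE]
free(d): d = 11 -> block [11-19 ALLOC]; mark free, coalesce with adjacent free neighbors -> [0-8 FREE][9-10 ALLOC][11-31 FREE]

Answer: [0-8 FREE][9-10 ALLOC][11-31 FREE]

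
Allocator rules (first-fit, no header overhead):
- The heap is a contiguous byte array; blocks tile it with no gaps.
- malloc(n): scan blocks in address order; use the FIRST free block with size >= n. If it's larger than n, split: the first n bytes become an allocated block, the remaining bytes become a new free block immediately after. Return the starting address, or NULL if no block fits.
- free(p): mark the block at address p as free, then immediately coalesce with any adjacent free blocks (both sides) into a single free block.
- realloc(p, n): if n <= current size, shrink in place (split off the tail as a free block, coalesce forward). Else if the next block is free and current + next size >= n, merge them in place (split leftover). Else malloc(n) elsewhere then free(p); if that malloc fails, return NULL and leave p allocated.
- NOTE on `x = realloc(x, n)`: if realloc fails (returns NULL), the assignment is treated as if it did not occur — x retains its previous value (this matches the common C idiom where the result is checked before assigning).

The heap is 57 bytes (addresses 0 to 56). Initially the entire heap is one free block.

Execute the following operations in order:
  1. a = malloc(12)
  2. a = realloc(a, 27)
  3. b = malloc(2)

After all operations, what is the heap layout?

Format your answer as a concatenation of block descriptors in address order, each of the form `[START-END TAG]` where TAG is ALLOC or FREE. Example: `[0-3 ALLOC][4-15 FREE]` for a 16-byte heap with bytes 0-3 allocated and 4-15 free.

Answer: [0-26 ALLOC][27-28 ALLOC][29-56 FREE]

Derivation:
Op 1: a = malloc(12) -> a = 0; heap: [0-11 ALLOC][12-56 FREE]
Op 2: a = realloc(a, 27) -> a = 0; heap: [0-26 ALLOC][27-56 FREE]
Op 3: b = malloc(2) -> b = 27; heap: [0-26 ALLOC][27-28 ALLOC][29-56 FREE]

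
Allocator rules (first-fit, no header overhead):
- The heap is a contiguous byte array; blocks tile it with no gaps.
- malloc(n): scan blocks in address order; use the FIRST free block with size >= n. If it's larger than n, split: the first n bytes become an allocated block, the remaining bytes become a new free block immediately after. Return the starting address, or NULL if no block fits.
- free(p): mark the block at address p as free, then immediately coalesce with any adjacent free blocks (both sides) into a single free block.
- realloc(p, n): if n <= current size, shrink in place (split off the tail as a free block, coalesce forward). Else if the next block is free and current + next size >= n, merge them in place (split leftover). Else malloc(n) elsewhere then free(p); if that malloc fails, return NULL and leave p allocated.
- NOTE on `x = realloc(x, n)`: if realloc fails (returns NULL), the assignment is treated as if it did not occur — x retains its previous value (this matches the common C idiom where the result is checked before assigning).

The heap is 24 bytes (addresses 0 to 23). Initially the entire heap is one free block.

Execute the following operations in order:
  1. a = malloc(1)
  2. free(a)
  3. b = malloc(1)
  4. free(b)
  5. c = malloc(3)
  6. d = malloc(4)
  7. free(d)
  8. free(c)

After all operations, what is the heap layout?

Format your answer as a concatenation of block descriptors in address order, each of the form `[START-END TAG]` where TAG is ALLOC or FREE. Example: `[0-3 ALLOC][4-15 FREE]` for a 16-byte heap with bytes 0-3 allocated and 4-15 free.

Op 1: a = malloc(1) -> a = 0; heap: [0-0 ALLOC][1-23 FREE]
Op 2: free(a) -> (freed a); heap: [0-23 FREE]
Op 3: b = malloc(1) -> b = 0; heap: [0-0 ALLOC][1-23 FREE]
Op 4: free(b) -> (freed b); heap: [0-23 FREE]
Op 5: c = malloc(3) -> c = 0; heap: [0-2 ALLOC][3-23 FREE]
Op 6: d = malloc(4) -> d = 3; heap: [0-2 ALLOC][3-6 ALLOC][7-23 FREE]
Op 7: free(d) -> (freed d); heap: [0-2 ALLOC][3-23 FREE]
Op 8: free(c) -> (freed c); heap: [0-23 FREE]

Answer: [0-23 FREE]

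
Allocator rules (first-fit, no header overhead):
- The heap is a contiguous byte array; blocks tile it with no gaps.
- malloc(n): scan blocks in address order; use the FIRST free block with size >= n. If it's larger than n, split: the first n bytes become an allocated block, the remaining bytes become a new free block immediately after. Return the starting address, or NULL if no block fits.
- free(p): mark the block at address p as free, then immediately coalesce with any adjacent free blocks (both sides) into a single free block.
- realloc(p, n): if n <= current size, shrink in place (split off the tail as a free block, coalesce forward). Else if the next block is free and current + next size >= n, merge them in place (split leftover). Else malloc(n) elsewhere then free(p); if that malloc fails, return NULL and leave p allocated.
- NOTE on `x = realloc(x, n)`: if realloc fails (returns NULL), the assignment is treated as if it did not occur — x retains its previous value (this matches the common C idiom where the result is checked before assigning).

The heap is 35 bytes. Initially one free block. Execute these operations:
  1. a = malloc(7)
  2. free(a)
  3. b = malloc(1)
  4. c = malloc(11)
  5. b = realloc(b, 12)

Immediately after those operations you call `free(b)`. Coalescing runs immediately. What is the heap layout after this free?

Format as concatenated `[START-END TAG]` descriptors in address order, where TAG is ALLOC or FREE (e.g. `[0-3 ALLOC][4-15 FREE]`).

Op 1: a = malloc(7) -> a = 0; heap: [0-6 ALLOC][7-34 FREE]
Op 2: free(a) -> (freed a); heap: [0-34 FREE]
Op 3: b = malloc(1) -> b = 0; heap: [0-0 ALLOC][1-34 FREE]
Op 4: c = malloc(11) -> c = 1; heap: [0-0 ALLOC][1-11 ALLOC][12-34 FREE]
Op 5: b = realloc(b, 12) -> b = 12; heap: [0-0 FREE][1-11 ALLOC][12-23 ALLOC][24-34 FREE]
free(b): b = 12 -> block [12-23 ALLOC]; mark free, coalesce with adjacent free neighbors -> [0-0 FREE][1-11 ALLOC][12-34 FREE]

Answer: [0-0 FREE][1-11 ALLOC][12-34 FREE]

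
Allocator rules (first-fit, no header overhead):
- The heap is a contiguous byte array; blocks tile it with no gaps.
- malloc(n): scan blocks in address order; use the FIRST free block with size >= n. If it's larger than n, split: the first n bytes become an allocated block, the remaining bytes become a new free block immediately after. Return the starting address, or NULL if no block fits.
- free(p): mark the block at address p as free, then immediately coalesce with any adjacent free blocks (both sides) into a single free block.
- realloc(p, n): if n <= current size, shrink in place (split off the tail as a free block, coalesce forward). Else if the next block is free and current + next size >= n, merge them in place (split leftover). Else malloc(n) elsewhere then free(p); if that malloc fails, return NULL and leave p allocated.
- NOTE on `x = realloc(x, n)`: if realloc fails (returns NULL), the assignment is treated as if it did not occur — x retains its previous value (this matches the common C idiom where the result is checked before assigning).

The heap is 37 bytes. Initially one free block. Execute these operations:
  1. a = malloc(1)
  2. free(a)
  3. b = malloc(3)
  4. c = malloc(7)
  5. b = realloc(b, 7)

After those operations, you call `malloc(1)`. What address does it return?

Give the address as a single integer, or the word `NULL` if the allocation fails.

Op 1: a = malloc(1) -> a = 0; heap: [0-0 ALLOC][1-36 FREE]
Op 2: free(a) -> (freed a); heap: [0-36 FREE]
Op 3: b = malloc(3) -> b = 0; heap: [0-2 ALLOC][3-36 FREE]
Op 4: c = malloc(7) -> c = 3; heap: [0-2 ALLOC][3-9 ALLOC][10-36 FREE]
Op 5: b = realloc(b, 7) -> b = 10; heap: [0-2 FREE][3-9 ALLOC][10-16 ALLOC][17-36 FREE]
malloc(1): first-fit scan over [0-2 FREE][3-9 ALLOC][10-16 ALLOC][17-36 FREE] -> 0

Answer: 0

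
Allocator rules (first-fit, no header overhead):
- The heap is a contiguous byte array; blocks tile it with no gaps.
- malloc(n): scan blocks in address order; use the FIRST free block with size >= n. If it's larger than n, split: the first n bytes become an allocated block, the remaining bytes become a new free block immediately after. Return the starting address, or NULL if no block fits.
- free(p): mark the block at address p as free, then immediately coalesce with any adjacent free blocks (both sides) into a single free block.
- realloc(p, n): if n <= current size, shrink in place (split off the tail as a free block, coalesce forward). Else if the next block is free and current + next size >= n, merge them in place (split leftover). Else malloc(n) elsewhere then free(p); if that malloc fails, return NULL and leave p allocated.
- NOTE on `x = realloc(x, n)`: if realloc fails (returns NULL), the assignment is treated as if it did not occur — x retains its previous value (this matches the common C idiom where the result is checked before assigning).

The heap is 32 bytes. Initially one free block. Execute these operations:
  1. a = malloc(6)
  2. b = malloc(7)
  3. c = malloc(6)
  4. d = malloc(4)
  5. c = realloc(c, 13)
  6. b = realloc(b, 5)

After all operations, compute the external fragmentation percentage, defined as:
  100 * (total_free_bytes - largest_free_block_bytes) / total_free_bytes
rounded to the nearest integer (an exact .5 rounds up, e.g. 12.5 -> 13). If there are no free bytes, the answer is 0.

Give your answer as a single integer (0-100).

Op 1: a = malloc(6) -> a = 0; heap: [0-5 ALLOC][6-31 FREE]
Op 2: b = malloc(7) -> b = 6; heap: [0-5 ALLOC][6-12 ALLOC][13-31 FREE]
Op 3: c = malloc(6) -> c = 13; heap: [0-5 ALLOC][6-12 ALLOC][13-18 ALLOC][19-31 FREE]
Op 4: d = malloc(4) -> d = 19; heap: [0-5 ALLOC][6-12 ALLOC][13-18 ALLOC][19-22 ALLOC][23-31 FREE]
Op 5: c = realloc(c, 13) -> NULL (c unchanged); heap: [0-5 ALLOC][6-12 ALLOC][13-18 ALLOC][19-22 ALLOC][23-31 FREE]
Op 6: b = realloc(b, 5) -> b = 6; heap: [0-5 ALLOC][6-10 ALLOC][11-12 FREE][13-18 ALLOC][19-22 ALLOC][23-31 FREE]
Free blocks: [2 9] total_free=11 largest=9 -> 100*(11-9)/11 = 200/11 ≈ 18.182 -> rounds to 18

Answer: 18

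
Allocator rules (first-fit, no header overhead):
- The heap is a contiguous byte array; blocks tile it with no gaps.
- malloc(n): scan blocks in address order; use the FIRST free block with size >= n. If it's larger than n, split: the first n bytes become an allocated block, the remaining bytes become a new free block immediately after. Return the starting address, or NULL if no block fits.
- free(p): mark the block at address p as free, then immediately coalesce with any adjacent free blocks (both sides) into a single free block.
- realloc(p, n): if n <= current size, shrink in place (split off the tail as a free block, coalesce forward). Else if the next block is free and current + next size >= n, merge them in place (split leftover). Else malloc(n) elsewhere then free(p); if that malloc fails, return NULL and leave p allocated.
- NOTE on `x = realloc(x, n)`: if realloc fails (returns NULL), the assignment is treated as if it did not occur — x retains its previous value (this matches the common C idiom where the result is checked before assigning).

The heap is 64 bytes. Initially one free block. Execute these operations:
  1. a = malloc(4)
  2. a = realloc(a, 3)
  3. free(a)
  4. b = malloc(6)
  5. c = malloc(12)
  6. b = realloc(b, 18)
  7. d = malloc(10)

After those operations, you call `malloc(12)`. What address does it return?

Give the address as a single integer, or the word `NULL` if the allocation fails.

Answer: 46

Derivation:
Op 1: a = malloc(4) -> a = 0; heap: [0-3 ALLOC][4-63 FREE]
Op 2: a = realloc(a, 3) -> a = 0; heap: [0-2 ALLOC][3-63 FREE]
Op 3: free(a) -> (freed a); heap: [0-63 FREE]
Op 4: b = malloc(6) -> b = 0; heap: [0-5 ALLOC][6-63 FREE]
Op 5: c = malloc(12) -> c = 6; heap: [0-5 ALLOC][6-17 ALLOC][18-63 FREE]
Op 6: b = realloc(b, 18) -> b = 18; heap: [0-5 FREE][6-17 ALLOC][18-35 ALLOC][36-63 FREE]
Op 7: d = malloc(10) -> d = 36; heap: [0-5 FREE][6-17 ALLOC][18-35 ALLOC][36-45 ALLOC][46-63 FREE]
malloc(12): first-fit scan over [0-5 FREE][6-17 ALLOC][18-35 ALLOC][36-45 ALLOC][46-63 FREE] -> 46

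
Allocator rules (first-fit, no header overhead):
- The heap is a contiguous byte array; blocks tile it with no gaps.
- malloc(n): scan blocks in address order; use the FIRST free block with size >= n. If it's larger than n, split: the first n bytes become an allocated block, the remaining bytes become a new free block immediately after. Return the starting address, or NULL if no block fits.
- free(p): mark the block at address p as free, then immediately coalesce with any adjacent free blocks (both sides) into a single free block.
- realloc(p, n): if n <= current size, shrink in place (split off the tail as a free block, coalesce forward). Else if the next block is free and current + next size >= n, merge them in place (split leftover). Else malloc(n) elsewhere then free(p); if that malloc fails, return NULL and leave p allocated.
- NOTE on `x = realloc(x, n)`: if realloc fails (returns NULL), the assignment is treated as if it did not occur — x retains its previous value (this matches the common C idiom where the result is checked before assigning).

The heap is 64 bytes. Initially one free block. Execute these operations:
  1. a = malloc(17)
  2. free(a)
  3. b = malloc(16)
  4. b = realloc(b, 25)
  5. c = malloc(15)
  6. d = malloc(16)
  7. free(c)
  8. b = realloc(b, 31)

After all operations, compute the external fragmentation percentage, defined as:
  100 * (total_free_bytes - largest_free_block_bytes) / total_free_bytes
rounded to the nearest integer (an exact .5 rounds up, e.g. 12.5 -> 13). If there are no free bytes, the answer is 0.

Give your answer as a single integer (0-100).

Answer: 47

Derivation:
Op 1: a = malloc(17) -> a = 0; heap: [0-16 ALLOC][17-63 FREE]
Op 2: free(a) -> (freed a); heap: [0-63 FREE]
Op 3: b = malloc(16) -> b = 0; heap: [0-15 ALLOC][16-63 FREE]
Op 4: b = realloc(b, 25) -> b = 0; heap: [0-24 ALLOC][25-63 FREE]
Op 5: c = malloc(15) -> c = 25; heap: [0-24 ALLOC][25-39 ALLOC][40-63 FREE]
Op 6: d = malloc(16) -> d = 40; heap: [0-24 ALLOC][25-39 ALLOC][40-55 ALLOC][56-63 FREE]
Op 7: free(c) -> (freed c); heap: [0-24 ALLOC][25-39 FREE][40-55 ALLOC][56-63 FREE]
Op 8: b = realloc(b, 31) -> b = 0; heap: [0-30 ALLOC][31-39 FREE][40-55 ALLOC][56-63 FREE]
Free blocks: [9 8] total_free=17 largest=9 -> 100*(17-9)/17 = 800/17 ≈ 47.059 -> rounds to 47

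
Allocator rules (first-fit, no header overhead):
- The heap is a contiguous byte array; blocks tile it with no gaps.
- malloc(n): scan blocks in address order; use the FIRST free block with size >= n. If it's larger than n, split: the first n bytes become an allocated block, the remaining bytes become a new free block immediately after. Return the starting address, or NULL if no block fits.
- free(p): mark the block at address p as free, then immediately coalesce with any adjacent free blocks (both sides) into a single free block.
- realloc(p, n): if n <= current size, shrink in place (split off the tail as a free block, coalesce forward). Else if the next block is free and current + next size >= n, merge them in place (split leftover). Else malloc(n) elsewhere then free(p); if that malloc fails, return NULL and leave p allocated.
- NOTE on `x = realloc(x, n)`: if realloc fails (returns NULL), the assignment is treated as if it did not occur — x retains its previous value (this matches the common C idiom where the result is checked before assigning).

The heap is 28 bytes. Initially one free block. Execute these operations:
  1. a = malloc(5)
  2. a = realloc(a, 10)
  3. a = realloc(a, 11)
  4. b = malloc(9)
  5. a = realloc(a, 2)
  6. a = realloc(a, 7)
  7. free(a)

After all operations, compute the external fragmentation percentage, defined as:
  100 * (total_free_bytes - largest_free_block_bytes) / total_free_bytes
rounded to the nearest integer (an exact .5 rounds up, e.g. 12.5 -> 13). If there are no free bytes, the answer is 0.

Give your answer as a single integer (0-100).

Op 1: a = malloc(5) -> a = 0; heap: [0-4 ALLOC][5-27 FREE]
Op 2: a = realloc(a, 10) -> a = 0; heap: [0-9 ALLOC][10-27 FREE]
Op 3: a = realloc(a, 11) -> a = 0; heap: [0-10 ALLOC][11-27 FREE]
Op 4: b = malloc(9) -> b = 11; heap: [0-10 ALLOC][11-19 ALLOC][20-27 FREE]
Op 5: a = realloc(a, 2) -> a = 0; heap: [0-1 ALLOC][2-10 FREE][11-19 ALLOC][20-27 FREE]
Op 6: a = realloc(a, 7) -> a = 0; heap: [0-6 ALLOC][7-10 FREE][11-19 ALLOC][20-27 FREE]
Op 7: free(a) -> (freed a); heap: [0-10 FREE][11-19 ALLOC][20-27 FREE]
Free blocks: [11 8] total_free=19 largest=11 -> 100*(19-11)/19 = 800/19 ≈ 42.105 -> rounds to 42

Answer: 42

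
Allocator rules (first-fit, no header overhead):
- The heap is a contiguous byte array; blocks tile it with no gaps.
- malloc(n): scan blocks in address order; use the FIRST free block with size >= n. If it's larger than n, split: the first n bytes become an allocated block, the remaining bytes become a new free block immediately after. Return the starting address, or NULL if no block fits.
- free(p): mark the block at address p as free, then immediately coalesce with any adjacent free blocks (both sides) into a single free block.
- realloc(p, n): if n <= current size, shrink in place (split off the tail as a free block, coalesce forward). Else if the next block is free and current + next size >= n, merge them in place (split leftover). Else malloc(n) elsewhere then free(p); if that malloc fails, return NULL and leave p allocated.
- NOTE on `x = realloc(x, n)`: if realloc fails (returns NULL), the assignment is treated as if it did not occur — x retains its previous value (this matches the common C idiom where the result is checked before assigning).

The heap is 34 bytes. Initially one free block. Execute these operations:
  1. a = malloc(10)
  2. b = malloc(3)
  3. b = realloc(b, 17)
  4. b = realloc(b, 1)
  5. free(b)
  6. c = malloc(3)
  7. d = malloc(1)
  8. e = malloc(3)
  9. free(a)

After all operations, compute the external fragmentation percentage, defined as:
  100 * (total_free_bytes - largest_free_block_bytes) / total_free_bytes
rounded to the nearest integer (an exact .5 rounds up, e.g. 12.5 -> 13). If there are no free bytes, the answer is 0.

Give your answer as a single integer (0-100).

Answer: 37

Derivation:
Op 1: a = malloc(10) -> a = 0; heap: [0-9 ALLOC][10-33 FREE]
Op 2: b = malloc(3) -> b = 10; heap: [0-9 ALLOC][10-12 ALLOC][13-33 FREE]
Op 3: b = realloc(b, 17) -> b = 10; heap: [0-9 ALLOC][10-26 ALLOC][27-33 FREE]
Op 4: b = realloc(b, 1) -> b = 10; heap: [0-9 ALLOC][10-10 ALLOC][11-33 FREE]
Op 5: free(b) -> (freed b); heap: [0-9 ALLOC][10-33 FREE]
Op 6: c = malloc(3) -> c = 10; heap: [0-9 ALLOC][10-12 ALLOC][13-33 FREE]
Op 7: d = malloc(1) -> d = 13; heap: [0-9 ALLOC][10-12 ALLOC][13-13 ALLOC][14-33 FREE]
Op 8: e = malloc(3) -> e = 14; heap: [0-9 ALLOC][10-12 ALLOC][13-13 ALLOC][14-16 ALLOC][17-33 FREE]
Op 9: free(a) -> (freed a); heap: [0-9 FREE][10-12 ALLOC][13-13 ALLOC][14-16 ALLOC][17-33 FREE]
Free blocks: [10 17] total_free=27 largest=17 -> 100*(27-17)/27 = 1000/27 ≈ 37.037 -> rounds to 37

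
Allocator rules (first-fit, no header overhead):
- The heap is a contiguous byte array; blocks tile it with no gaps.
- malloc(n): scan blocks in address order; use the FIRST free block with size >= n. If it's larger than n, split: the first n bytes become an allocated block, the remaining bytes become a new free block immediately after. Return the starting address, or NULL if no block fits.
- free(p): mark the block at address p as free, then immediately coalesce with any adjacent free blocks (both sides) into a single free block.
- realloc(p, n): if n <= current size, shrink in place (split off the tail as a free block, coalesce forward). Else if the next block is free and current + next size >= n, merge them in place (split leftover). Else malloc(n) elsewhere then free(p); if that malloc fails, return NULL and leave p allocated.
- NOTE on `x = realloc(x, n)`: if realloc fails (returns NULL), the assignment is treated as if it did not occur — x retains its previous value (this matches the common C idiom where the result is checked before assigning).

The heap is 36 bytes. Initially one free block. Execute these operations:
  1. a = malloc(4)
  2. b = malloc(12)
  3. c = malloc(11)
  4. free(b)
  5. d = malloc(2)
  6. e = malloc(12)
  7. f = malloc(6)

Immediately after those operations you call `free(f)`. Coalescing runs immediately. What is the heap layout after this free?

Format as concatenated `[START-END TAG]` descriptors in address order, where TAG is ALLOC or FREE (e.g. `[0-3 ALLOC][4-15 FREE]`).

Op 1: a = malloc(4) -> a = 0; heap: [0-3 ALLOC][4-35 FREE]
Op 2: b = malloc(12) -> b = 4; heap: [0-3 ALLOC][4-15 ALLOC][16-35 FREE]
Op 3: c = malloc(11) -> c = 16; heap: [0-3 ALLOC][4-15 ALLOC][16-26 ALLOC][27-35 FREE]
Op 4: free(b) -> (freed b); heap: [0-3 ALLOC][4-15 FREE][16-26 ALLOC][27-35 FREE]
Op 5: d = malloc(2) -> d = 4; heap: [0-3 ALLOC][4-5 ALLOC][6-15 FREE][16-26 ALLOC][27-35 FREE]
Op 6: e = malloc(12) -> e = NULL; heap: [0-3 ALLOC][4-5 ALLOC][6-15 FREE][16-26 ALLOC][27-35 FREE]
Op 7: f = malloc(6) -> f = 6; heap: [0-3 ALLOC][4-5 ALLOC][6-11 ALLOC][12-15 FREE][16-26 ALLOC][27-35 FREE]
free(f): f = 6 -> block [6-11 ALLOC]; mark free, coalesce with adjacent free neighbors -> [0-3 ALLOC][4-5 ALLOC][6-15 FREE][16-26 ALLOC][27-35 FREE]

Answer: [0-3 ALLOC][4-5 ALLOC][6-15 FREE][16-26 ALLOC][27-35 FREE]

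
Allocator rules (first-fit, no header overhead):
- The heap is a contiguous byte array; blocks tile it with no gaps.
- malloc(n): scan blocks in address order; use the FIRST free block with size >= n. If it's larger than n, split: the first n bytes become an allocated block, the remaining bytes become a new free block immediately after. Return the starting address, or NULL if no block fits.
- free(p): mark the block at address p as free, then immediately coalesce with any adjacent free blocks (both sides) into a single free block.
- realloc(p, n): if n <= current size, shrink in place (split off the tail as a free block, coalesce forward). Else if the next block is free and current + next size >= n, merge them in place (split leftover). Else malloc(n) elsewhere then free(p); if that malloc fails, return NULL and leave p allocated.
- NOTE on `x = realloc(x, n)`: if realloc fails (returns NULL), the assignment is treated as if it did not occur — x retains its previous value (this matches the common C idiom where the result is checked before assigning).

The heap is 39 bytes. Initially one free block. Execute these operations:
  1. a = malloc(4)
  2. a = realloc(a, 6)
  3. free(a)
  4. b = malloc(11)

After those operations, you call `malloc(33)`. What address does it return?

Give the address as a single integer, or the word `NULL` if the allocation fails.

Op 1: a = malloc(4) -> a = 0; heap: [0-3 ALLOC][4-38 FREE]
Op 2: a = realloc(a, 6) -> a = 0; heap: [0-5 ALLOC][6-38 FREE]
Op 3: free(a) -> (freed a); heap: [0-38 FREE]
Op 4: b = malloc(11) -> b = 0; heap: [0-10 ALLOC][11-38 FREE]
malloc(33): first-fit scan over [0-10 ALLOC][11-38 FREE] -> NULL

Answer: NULL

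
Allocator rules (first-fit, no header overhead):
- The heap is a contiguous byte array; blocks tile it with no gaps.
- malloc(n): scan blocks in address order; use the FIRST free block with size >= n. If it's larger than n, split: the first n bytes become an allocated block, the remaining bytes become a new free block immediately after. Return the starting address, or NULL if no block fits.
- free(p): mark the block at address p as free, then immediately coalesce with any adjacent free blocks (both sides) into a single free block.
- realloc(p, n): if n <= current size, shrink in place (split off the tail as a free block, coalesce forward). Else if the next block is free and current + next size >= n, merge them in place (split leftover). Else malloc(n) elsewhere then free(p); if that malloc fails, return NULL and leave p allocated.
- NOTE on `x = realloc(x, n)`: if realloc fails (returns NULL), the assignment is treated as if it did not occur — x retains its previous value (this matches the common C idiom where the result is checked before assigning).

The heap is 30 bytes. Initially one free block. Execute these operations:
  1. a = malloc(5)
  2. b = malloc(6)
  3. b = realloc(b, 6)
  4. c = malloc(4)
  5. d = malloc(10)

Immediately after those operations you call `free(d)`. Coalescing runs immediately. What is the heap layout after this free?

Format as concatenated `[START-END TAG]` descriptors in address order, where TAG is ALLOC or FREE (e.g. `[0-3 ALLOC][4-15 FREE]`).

Answer: [0-4 ALLOC][5-10 ALLOC][11-14 ALLOC][15-29 FREE]

Derivation:
Op 1: a = malloc(5) -> a = 0; heap: [0-4 ALLOC][5-29 FREE]
Op 2: b = malloc(6) -> b = 5; heap: [0-4 ALLOC][5-10 ALLOC][11-29 FREE]
Op 3: b = realloc(b, 6) -> b = 5; heap: [0-4 ALLOC][5-10 ALLOC][11-29 FREE]
Op 4: c = malloc(4) -> c = 11; heap: [0-4 ALLOC][5-10 ALLOC][11-14 ALLOC][15-29 FREE]
Op 5: d = malloc(10) -> d = 15; heap: [0-4 ALLOC][5-10 ALLOC][11-14 ALLOC][15-24 ALLOC][25-29 FREE]
free(d): d = 15 -> block [15-24 ALLOC]; mark free, coalesce with adjacent free neighbors -> [0-4 ALLOC][5-10 ALLOC][11-14 ALLOC][15-29 FREE]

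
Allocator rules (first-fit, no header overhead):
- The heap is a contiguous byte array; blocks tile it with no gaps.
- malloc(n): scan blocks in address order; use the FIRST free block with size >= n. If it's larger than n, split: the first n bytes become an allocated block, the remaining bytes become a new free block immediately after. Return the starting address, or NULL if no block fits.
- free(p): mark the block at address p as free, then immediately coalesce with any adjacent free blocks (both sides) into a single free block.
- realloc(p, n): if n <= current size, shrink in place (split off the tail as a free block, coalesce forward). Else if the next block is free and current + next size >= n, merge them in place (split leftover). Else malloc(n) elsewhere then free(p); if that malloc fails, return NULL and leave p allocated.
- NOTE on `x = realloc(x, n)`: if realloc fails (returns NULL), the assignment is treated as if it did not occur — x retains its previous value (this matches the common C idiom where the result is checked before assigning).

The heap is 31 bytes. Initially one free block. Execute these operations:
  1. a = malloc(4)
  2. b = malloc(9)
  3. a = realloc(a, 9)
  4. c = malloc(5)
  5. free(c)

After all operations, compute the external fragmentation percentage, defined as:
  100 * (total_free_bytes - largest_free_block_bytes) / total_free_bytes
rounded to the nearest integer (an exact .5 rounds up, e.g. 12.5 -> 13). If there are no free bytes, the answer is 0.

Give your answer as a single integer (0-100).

Answer: 31

Derivation:
Op 1: a = malloc(4) -> a = 0; heap: [0-3 ALLOC][4-30 FREE]
Op 2: b = malloc(9) -> b = 4; heap: [0-3 ALLOC][4-12 ALLOC][13-30 FREE]
Op 3: a = realloc(a, 9) -> a = 13; heap: [0-3 FREE][4-12 ALLOC][13-21 ALLOC][22-30 FREE]
Op 4: c = malloc(5) -> c = 22; heap: [0-3 FREE][4-12 ALLOC][13-21 ALLOC][22-26 ALLOC][27-30 FREE]
Op 5: free(c) -> (freed c); heap: [0-3 FREE][4-12 ALLOC][13-21 ALLOC][22-30 FREE]
Free blocks: [4 9] total_free=13 largest=9 -> 100*(13-9)/13 = 400/13 ≈ 30.769 -> rounds to 31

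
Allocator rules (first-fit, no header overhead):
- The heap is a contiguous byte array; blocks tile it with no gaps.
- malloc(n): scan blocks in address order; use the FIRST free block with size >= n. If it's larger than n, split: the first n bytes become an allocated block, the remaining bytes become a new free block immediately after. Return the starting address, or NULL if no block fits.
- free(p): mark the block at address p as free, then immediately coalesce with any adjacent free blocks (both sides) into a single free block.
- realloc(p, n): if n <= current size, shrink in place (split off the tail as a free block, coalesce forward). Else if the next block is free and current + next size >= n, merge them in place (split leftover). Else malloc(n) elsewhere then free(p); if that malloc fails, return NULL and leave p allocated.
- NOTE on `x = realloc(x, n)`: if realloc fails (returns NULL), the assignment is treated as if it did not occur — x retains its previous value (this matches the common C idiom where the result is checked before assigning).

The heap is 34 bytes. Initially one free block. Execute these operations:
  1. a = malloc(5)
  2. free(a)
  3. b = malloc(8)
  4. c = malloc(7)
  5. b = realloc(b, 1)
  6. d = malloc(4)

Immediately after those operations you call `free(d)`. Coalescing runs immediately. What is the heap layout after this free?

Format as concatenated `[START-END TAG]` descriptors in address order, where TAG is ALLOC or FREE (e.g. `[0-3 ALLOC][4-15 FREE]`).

Op 1: a = malloc(5) -> a = 0; heap: [0-4 ALLOC][5-33 FREE]
Op 2: free(a) -> (freed a); heap: [0-33 FREE]
Op 3: b = malloc(8) -> b = 0; heap: [0-7 ALLOC][8-33 FREE]
Op 4: c = malloc(7) -> c = 8; heap: [0-7 ALLOC][8-14 ALLOC][15-33 FREE]
Op 5: b = realloc(b, 1) -> b = 0; heap: [0-0 ALLOC][1-7 FREE][8-14 ALLOC][15-33 FREE]
Op 6: d = malloc(4) -> d = 1; heap: [0-0 ALLOC][1-4 ALLOC][5-7 FREE][8-14 ALLOC][15-33 FREE]
free(d): d = 1 -> block [1-4 ALLOC]; mark free, coalesce with adjacent free neighbors -> [0-0 ALLOC][1-7 FREE][8-14 ALLOC][15-33 FREE]

Answer: [0-0 ALLOC][1-7 FREE][8-14 ALLOC][15-33 FREE]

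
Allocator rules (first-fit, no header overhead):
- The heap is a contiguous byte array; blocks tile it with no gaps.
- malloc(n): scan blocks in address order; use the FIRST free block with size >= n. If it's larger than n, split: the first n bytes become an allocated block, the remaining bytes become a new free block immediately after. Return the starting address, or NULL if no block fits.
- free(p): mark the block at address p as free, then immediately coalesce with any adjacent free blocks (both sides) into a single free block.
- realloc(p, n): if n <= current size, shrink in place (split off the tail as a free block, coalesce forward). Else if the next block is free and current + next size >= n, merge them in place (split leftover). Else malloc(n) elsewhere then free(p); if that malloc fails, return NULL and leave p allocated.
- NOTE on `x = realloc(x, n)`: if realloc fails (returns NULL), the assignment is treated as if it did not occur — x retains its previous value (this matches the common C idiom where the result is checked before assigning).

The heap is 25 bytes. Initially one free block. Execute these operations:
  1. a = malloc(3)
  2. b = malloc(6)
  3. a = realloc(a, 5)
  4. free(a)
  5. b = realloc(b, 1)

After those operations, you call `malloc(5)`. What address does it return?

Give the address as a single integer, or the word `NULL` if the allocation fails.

Op 1: a = malloc(3) -> a = 0; heap: [0-2 ALLOC][3-24 FREE]
Op 2: b = malloc(6) -> b = 3; heap: [0-2 ALLOC][3-8 ALLOC][9-24 FREE]
Op 3: a = realloc(a, 5) -> a = 9; heap: [0-2 FREE][3-8 ALLOC][9-13 ALLOC][14-24 FREE]
Op 4: free(a) -> (freed a); heap: [0-2 FREE][3-8 ALLOC][9-24 FREE]
Op 5: b = realloc(b, 1) -> b = 3; heap: [0-2 FREE][3-3 ALLOC][4-24 FREE]
malloc(5): first-fit scan over [0-2 FREE][3-3 ALLOC][4-24 FREE] -> 4

Answer: 4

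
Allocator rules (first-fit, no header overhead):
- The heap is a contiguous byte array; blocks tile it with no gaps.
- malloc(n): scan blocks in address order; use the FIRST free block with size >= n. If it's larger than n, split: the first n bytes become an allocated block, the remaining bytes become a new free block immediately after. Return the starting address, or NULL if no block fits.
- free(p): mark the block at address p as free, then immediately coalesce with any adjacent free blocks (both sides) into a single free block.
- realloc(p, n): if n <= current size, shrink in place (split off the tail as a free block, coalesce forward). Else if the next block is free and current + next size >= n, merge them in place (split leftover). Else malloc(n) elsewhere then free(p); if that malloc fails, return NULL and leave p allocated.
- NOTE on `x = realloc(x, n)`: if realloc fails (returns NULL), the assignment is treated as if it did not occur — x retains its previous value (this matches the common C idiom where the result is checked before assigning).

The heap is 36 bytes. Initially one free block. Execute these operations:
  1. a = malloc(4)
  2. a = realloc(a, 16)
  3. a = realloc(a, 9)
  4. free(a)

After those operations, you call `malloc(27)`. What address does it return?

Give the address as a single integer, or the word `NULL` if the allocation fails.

Answer: 0

Derivation:
Op 1: a = malloc(4) -> a = 0; heap: [0-3 ALLOC][4-35 FREE]
Op 2: a = realloc(a, 16) -> a = 0; heap: [0-15 ALLOC][16-35 FREE]
Op 3: a = realloc(a, 9) -> a = 0; heap: [0-8 ALLOC][9-35 FREE]
Op 4: free(a) -> (freed a); heap: [0-35 FREE]
malloc(27): first-fit scan over [0-35 FREE] -> 0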